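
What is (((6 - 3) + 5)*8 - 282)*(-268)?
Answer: 58424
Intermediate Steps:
(((6 - 3) + 5)*8 - 282)*(-268) = ((3 + 5)*8 - 282)*(-268) = (8*8 - 282)*(-268) = (64 - 282)*(-268) = -218*(-268) = 58424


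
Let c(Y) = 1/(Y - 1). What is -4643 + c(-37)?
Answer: -176435/38 ≈ -4643.0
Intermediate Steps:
c(Y) = 1/(-1 + Y)
-4643 + c(-37) = -4643 + 1/(-1 - 37) = -4643 + 1/(-38) = -4643 - 1/38 = -176435/38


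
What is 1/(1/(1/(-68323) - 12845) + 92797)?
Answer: 877608936/81439476365669 ≈ 1.0776e-5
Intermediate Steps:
1/(1/(1/(-68323) - 12845) + 92797) = 1/(1/(-1/68323 - 12845) + 92797) = 1/(1/(-877608936/68323) + 92797) = 1/(-68323/877608936 + 92797) = 1/(81439476365669/877608936) = 877608936/81439476365669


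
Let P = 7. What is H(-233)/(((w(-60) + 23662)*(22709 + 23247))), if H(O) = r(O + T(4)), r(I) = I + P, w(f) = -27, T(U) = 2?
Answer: -56/271542515 ≈ -2.0623e-7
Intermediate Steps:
r(I) = 7 + I (r(I) = I + 7 = 7 + I)
H(O) = 9 + O (H(O) = 7 + (O + 2) = 7 + (2 + O) = 9 + O)
H(-233)/(((w(-60) + 23662)*(22709 + 23247))) = (9 - 233)/(((-27 + 23662)*(22709 + 23247))) = -224/(23635*45956) = -224/1086170060 = -224*1/1086170060 = -56/271542515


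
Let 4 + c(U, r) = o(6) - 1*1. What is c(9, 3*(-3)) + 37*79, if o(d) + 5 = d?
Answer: 2919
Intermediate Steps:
o(d) = -5 + d
c(U, r) = -4 (c(U, r) = -4 + ((-5 + 6) - 1*1) = -4 + (1 - 1) = -4 + 0 = -4)
c(9, 3*(-3)) + 37*79 = -4 + 37*79 = -4 + 2923 = 2919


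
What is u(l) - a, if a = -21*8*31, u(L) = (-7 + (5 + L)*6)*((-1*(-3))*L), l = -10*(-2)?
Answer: 13788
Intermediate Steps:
l = 20
u(L) = 3*L*(23 + 6*L) (u(L) = (-7 + (30 + 6*L))*(3*L) = (23 + 6*L)*(3*L) = 3*L*(23 + 6*L))
a = -5208 (a = -168*31 = -5208)
u(l) - a = 3*20*(23 + 6*20) - 1*(-5208) = 3*20*(23 + 120) + 5208 = 3*20*143 + 5208 = 8580 + 5208 = 13788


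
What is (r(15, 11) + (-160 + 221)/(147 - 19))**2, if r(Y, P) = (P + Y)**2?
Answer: 7497654921/16384 ≈ 4.5762e+5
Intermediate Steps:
(r(15, 11) + (-160 + 221)/(147 - 19))**2 = ((11 + 15)**2 + (-160 + 221)/(147 - 19))**2 = (26**2 + 61/128)**2 = (676 + 61*(1/128))**2 = (676 + 61/128)**2 = (86589/128)**2 = 7497654921/16384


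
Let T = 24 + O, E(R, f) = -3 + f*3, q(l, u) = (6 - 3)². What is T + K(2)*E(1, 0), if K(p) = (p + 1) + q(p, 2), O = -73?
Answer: -85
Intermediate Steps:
q(l, u) = 9 (q(l, u) = 3² = 9)
E(R, f) = -3 + 3*f
T = -49 (T = 24 - 73 = -49)
K(p) = 10 + p (K(p) = (p + 1) + 9 = (1 + p) + 9 = 10 + p)
T + K(2)*E(1, 0) = -49 + (10 + 2)*(-3 + 3*0) = -49 + 12*(-3 + 0) = -49 + 12*(-3) = -49 - 36 = -85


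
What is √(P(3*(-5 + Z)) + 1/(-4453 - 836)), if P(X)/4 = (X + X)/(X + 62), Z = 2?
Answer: I*√106761812937/280317 ≈ 1.1656*I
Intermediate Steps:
P(X) = 8*X/(62 + X) (P(X) = 4*((X + X)/(X + 62)) = 4*((2*X)/(62 + X)) = 4*(2*X/(62 + X)) = 8*X/(62 + X))
√(P(3*(-5 + Z)) + 1/(-4453 - 836)) = √(8*(3*(-5 + 2))/(62 + 3*(-5 + 2)) + 1/(-4453 - 836)) = √(8*(3*(-3))/(62 + 3*(-3)) + 1/(-5289)) = √(8*(-9)/(62 - 9) - 1/5289) = √(8*(-9)/53 - 1/5289) = √(8*(-9)*(1/53) - 1/5289) = √(-72/53 - 1/5289) = √(-380861/280317) = I*√106761812937/280317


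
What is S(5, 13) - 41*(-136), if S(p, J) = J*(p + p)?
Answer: 5706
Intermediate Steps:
S(p, J) = 2*J*p (S(p, J) = J*(2*p) = 2*J*p)
S(5, 13) - 41*(-136) = 2*13*5 - 41*(-136) = 130 + 5576 = 5706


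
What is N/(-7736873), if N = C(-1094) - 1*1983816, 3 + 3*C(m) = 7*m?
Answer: 5959109/23210619 ≈ 0.25674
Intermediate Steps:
C(m) = -1 + 7*m/3 (C(m) = -1 + (7*m)/3 = -1 + 7*m/3)
N = -5959109/3 (N = (-1 + (7/3)*(-1094)) - 1*1983816 = (-1 - 7658/3) - 1983816 = -7661/3 - 1983816 = -5959109/3 ≈ -1.9864e+6)
N/(-7736873) = -5959109/3/(-7736873) = -5959109/3*(-1/7736873) = 5959109/23210619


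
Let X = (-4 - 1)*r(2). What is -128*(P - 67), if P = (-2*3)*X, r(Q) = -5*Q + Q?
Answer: 39296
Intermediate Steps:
r(Q) = -4*Q
X = 40 (X = (-4 - 1)*(-4*2) = -5*(-8) = 40)
P = -240 (P = -2*3*40 = -6*40 = -240)
-128*(P - 67) = -128*(-240 - 67) = -128*(-307) = 39296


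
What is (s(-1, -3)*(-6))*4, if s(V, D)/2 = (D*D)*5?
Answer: -2160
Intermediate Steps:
s(V, D) = 10*D² (s(V, D) = 2*((D*D)*5) = 2*(D²*5) = 2*(5*D²) = 10*D²)
(s(-1, -3)*(-6))*4 = ((10*(-3)²)*(-6))*4 = ((10*9)*(-6))*4 = (90*(-6))*4 = -540*4 = -2160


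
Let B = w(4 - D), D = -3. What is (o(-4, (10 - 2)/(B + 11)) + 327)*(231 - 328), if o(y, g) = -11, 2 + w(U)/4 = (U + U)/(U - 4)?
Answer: -30652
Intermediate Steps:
w(U) = -8 + 8*U/(-4 + U) (w(U) = -8 + 4*((U + U)/(U - 4)) = -8 + 4*((2*U)/(-4 + U)) = -8 + 4*(2*U/(-4 + U)) = -8 + 8*U/(-4 + U))
B = 32/3 (B = 32/(-4 + (4 - 1*(-3))) = 32/(-4 + (4 + 3)) = 32/(-4 + 7) = 32/3 ≈ 10.667)
(o(-4, (10 - 2)/(B + 11)) + 327)*(231 - 328) = (-11 + 327)*(231 - 328) = 316*(-97) = -30652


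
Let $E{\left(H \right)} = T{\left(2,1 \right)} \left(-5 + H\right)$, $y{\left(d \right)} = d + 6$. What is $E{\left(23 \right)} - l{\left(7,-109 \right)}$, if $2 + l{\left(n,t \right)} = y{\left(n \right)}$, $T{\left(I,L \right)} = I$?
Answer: $25$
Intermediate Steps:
$y{\left(d \right)} = 6 + d$
$l{\left(n,t \right)} = 4 + n$ ($l{\left(n,t \right)} = -2 + \left(6 + n\right) = 4 + n$)
$E{\left(H \right)} = -10 + 2 H$ ($E{\left(H \right)} = 2 \left(-5 + H\right) = -10 + 2 H$)
$E{\left(23 \right)} - l{\left(7,-109 \right)} = \left(-10 + 2 \cdot 23\right) - \left(4 + 7\right) = \left(-10 + 46\right) - 11 = 36 - 11 = 25$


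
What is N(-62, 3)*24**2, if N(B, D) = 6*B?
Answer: -214272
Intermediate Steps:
N(-62, 3)*24**2 = (6*(-62))*24**2 = -372*576 = -214272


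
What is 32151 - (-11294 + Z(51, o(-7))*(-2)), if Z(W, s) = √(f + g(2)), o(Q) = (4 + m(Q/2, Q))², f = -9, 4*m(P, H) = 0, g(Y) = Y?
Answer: 43445 + 2*I*√7 ≈ 43445.0 + 5.2915*I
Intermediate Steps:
m(P, H) = 0 (m(P, H) = (¼)*0 = 0)
o(Q) = 16 (o(Q) = (4 + 0)² = 4² = 16)
Z(W, s) = I*√7 (Z(W, s) = √(-9 + 2) = √(-7) = I*√7)
32151 - (-11294 + Z(51, o(-7))*(-2)) = 32151 - (-11294 + (I*√7)*(-2)) = 32151 - (-11294 - 2*I*√7) = 32151 + (11294 + 2*I*√7) = 43445 + 2*I*√7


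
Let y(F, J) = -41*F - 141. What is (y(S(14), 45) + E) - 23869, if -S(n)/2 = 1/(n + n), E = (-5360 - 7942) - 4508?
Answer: -585439/14 ≈ -41817.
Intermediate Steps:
E = -17810 (E = -13302 - 4508 = -17810)
S(n) = -1/n (S(n) = -2/(n + n) = -2*1/(2*n) = -1/n)
y(F, J) = -141 - 41*F
(y(S(14), 45) + E) - 23869 = ((-141 - (-41)/14) - 17810) - 23869 = ((-141 - 41*(-1/14)) - 17810) - 23869 = ((-141 + 41/14) - 17810) - 23869 = (-1933/14 - 17810) - 23869 = -251273/14 - 23869 = -585439/14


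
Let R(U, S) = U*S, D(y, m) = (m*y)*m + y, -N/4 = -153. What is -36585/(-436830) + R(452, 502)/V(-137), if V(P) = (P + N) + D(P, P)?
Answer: -337192703/74873098830 ≈ -0.0045035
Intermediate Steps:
N = 612 (N = -4*(-153) = 612)
D(y, m) = y + y*m² (D(y, m) = y*m² + y = y + y*m²)
V(P) = 612 + P + P*(1 + P²) (V(P) = (P + 612) + P*(1 + P²) = (612 + P) + P*(1 + P²) = 612 + P + P*(1 + P²))
R(U, S) = S*U
-36585/(-436830) + R(452, 502)/V(-137) = -36585/(-436830) + (502*452)/(612 + (-137)³ + 2*(-137)) = -36585*(-1/436830) + 226904/(612 - 2571353 - 274) = 2439/29122 + 226904/(-2571015) = 2439/29122 + 226904*(-1/2571015) = 2439/29122 - 226904/2571015 = -337192703/74873098830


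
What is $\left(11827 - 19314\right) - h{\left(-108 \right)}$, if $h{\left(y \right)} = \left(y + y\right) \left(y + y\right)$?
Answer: $-54143$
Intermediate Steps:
$h{\left(y \right)} = 4 y^{2}$ ($h{\left(y \right)} = 2 y 2 y = 4 y^{2}$)
$\left(11827 - 19314\right) - h{\left(-108 \right)} = \left(11827 - 19314\right) - 4 \left(-108\right)^{2} = -7487 - 4 \cdot 11664 = -7487 - 46656 = -54143$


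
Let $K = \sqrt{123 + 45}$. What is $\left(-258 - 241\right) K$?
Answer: $- 998 \sqrt{42} \approx -6467.8$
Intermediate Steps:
$K = 2 \sqrt{42}$ ($K = \sqrt{168} = 2 \sqrt{42} \approx 12.961$)
$\left(-258 - 241\right) K = \left(-258 - 241\right) 2 \sqrt{42} = - 499 \cdot 2 \sqrt{42} = - 998 \sqrt{42}$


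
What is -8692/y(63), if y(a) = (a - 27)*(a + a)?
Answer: -2173/1134 ≈ -1.9162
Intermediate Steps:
y(a) = 2*a*(-27 + a) (y(a) = (-27 + a)*(2*a) = 2*a*(-27 + a))
-8692/y(63) = -8692*1/(126*(-27 + 63)) = -8692/(2*63*36) = -8692/4536 = -8692*1/4536 = -2173/1134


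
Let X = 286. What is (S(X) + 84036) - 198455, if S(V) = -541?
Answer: -114960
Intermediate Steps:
(S(X) + 84036) - 198455 = (-541 + 84036) - 198455 = 83495 - 198455 = -114960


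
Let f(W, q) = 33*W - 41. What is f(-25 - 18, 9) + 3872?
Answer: 2412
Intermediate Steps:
f(W, q) = -41 + 33*W
f(-25 - 18, 9) + 3872 = (-41 + 33*(-25 - 18)) + 3872 = (-41 + 33*(-43)) + 3872 = (-41 - 1419) + 3872 = -1460 + 3872 = 2412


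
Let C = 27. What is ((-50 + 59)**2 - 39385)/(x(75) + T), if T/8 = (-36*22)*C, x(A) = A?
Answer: 39304/170997 ≈ 0.22985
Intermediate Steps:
T = -171072 (T = 8*(-36*22*27) = 8*(-792*27) = 8*(-21384) = -171072)
((-50 + 59)**2 - 39385)/(x(75) + T) = ((-50 + 59)**2 - 39385)/(75 - 171072) = (9**2 - 39385)/(-170997) = (81 - 39385)*(-1/170997) = -39304*(-1/170997) = 39304/170997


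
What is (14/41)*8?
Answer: 112/41 ≈ 2.7317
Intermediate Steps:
(14/41)*8 = 112/41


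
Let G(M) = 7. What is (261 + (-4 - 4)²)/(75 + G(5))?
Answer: 325/82 ≈ 3.9634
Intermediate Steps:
(261 + (-4 - 4)²)/(75 + G(5)) = (261 + (-4 - 4)²)/(75 + 7) = (261 + (-8)²)/82 = (261 + 64)*(1/82) = 325*(1/82) = 325/82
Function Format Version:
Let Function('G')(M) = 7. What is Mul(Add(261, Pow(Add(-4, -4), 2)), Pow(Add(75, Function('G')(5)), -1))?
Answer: Rational(325, 82) ≈ 3.9634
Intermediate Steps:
Mul(Add(261, Pow(Add(-4, -4), 2)), Pow(Add(75, Function('G')(5)), -1)) = Mul(Add(261, Pow(Add(-4, -4), 2)), Pow(Add(75, 7), -1)) = Mul(Add(261, Pow(-8, 2)), Pow(82, -1)) = Mul(Add(261, 64), Rational(1, 82)) = Mul(325, Rational(1, 82)) = Rational(325, 82)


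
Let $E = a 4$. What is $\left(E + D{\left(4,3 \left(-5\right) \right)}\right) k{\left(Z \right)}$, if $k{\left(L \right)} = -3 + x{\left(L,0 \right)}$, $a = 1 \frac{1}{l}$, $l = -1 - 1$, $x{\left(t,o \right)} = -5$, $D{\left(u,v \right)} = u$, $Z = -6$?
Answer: $-16$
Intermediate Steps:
$l = -2$ ($l = -1 - 1 = -2$)
$a = - \frac{1}{2}$ ($a = 1 \frac{1}{-2} = 1 \left(- \frac{1}{2}\right) = - \frac{1}{2} \approx -0.5$)
$E = -2$ ($E = \left(- \frac{1}{2}\right) 4 = -2$)
$k{\left(L \right)} = -8$ ($k{\left(L \right)} = -3 - 5 = -8$)
$\left(E + D{\left(4,3 \left(-5\right) \right)}\right) k{\left(Z \right)} = \left(-2 + 4\right) \left(-8\right) = 2 \left(-8\right) = -16$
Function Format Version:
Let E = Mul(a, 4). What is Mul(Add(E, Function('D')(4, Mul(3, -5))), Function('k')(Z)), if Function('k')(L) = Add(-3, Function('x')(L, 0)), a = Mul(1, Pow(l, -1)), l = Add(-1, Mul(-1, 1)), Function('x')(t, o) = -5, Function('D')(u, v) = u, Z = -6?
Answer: -16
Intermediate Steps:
l = -2 (l = Add(-1, -1) = -2)
a = Rational(-1, 2) (a = Mul(1, Pow(-2, -1)) = Mul(1, Rational(-1, 2)) = Rational(-1, 2) ≈ -0.50000)
E = -2 (E = Mul(Rational(-1, 2), 4) = -2)
Function('k')(L) = -8 (Function('k')(L) = Add(-3, -5) = -8)
Mul(Add(E, Function('D')(4, Mul(3, -5))), Function('k')(Z)) = Mul(Add(-2, 4), -8) = Mul(2, -8) = -16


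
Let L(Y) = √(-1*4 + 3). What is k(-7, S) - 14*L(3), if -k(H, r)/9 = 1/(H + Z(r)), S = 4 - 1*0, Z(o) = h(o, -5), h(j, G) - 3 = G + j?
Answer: 9/5 - 14*I ≈ 1.8 - 14.0*I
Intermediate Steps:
h(j, G) = 3 + G + j (h(j, G) = 3 + (G + j) = 3 + G + j)
Z(o) = -2 + o (Z(o) = 3 - 5 + o = -2 + o)
S = 4 (S = 4 + 0 = 4)
L(Y) = I (L(Y) = √(-4 + 3) = √(-1) = I)
k(H, r) = -9/(-2 + H + r) (k(H, r) = -9/(H + (-2 + r)) = -9/(-2 + H + r))
k(-7, S) - 14*L(3) = -9/(-2 - 7 + 4) - 14*I = -9/(-5) - 14*I = -9*(-⅕) - 14*I = 9/5 - 14*I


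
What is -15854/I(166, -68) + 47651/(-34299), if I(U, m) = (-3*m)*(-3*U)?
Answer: -238732447/193583556 ≈ -1.2332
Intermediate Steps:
I(U, m) = 9*U*m
-15854/I(166, -68) + 47651/(-34299) = -15854/(9*166*(-68)) + 47651/(-34299) = -15854/(-101592) + 47651*(-1/34299) = -15854*(-1/101592) - 47651/34299 = 7927/50796 - 47651/34299 = -238732447/193583556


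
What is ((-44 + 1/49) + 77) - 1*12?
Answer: 1030/49 ≈ 21.020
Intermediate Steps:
((-44 + 1/49) + 77) - 1*12 = ((-44 + 1/49) + 77) - 12 = (-2155/49 + 77) - 12 = 1618/49 - 12 = 1030/49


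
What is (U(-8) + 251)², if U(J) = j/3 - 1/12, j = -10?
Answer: 8826841/144 ≈ 61298.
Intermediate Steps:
U(J) = -41/12 (U(J) = -10/3 - 1/12 = -41/12)
(U(-8) + 251)² = (-41/12 + 251)² = (2971/12)² = 8826841/144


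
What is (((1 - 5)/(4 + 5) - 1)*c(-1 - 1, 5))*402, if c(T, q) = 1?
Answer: -1742/3 ≈ -580.67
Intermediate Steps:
(((1 - 5)/(4 + 5) - 1)*c(-1 - 1, 5))*402 = (((1 - 5)/(4 + 5) - 1)*1)*402 = ((-4/9 - 1)*1)*402 = -13/9*1*402 = -13/9*402 = -1742/3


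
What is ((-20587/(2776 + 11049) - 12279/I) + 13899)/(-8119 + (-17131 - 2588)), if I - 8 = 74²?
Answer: -50166099877/100503531400 ≈ -0.49915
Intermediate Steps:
I = 5484 (I = 8 + 74² = 8 + 5476 = 5484)
((-20587/(2776 + 11049) - 12279/I) + 13899)/(-8119 + (-17131 - 2588)) = ((-20587/(2776 + 11049) - 12279/5484) + 13899)/(-8119 + (-17131 - 2588)) = ((-20587/13825 - 12279*1/5484) + 13899)/(-8119 - 19719) = ((-20587*1/13825 - 4093/1828) + 13899)/(-27838) = ((-2941/1975 - 4093/1828) + 13899)*(-1/27838) = (-13459823/3610300 + 13899)*(-1/27838) = (50166099877/3610300)*(-1/27838) = -50166099877/100503531400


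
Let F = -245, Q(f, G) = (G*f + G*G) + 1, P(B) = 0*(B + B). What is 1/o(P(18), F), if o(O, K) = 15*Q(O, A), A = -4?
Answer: 1/255 ≈ 0.0039216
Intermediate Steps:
P(B) = 0 (P(B) = 0*(2*B) = 0)
Q(f, G) = 1 + G**2 + G*f (Q(f, G) = (G*f + G**2) + 1 = (G**2 + G*f) + 1 = 1 + G**2 + G*f)
o(O, K) = 255 - 60*O (o(O, K) = 15*(1 + (-4)**2 - 4*O) = 15*(1 + 16 - 4*O) = 15*(17 - 4*O) = 255 - 60*O)
1/o(P(18), F) = 1/(255 - 60*0) = 1/(255 + 0) = 1/255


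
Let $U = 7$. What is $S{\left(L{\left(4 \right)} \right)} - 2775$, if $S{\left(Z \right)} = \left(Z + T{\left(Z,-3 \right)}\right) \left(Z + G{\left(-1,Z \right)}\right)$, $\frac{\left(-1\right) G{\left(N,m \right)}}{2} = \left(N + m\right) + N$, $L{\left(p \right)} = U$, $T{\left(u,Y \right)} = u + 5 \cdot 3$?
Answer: $-2862$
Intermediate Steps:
$T{\left(u,Y \right)} = 15 + u$ ($T{\left(u,Y \right)} = u + 15 = 15 + u$)
$L{\left(p \right)} = 7$
$G{\left(N,m \right)} = - 4 N - 2 m$ ($G{\left(N,m \right)} = - 2 \left(\left(N + m\right) + N\right) = - 2 \left(m + 2 N\right) = - 4 N - 2 m$)
$S{\left(Z \right)} = \left(4 - Z\right) \left(15 + 2 Z\right)$ ($S{\left(Z \right)} = \left(Z + \left(15 + Z\right)\right) \left(Z - \left(-4 + 2 Z\right)\right) = \left(15 + 2 Z\right) \left(Z - \left(-4 + 2 Z\right)\right) = \left(15 + 2 Z\right) \left(4 - Z\right) = \left(4 - Z\right) \left(15 + 2 Z\right)$)
$S{\left(L{\left(4 \right)} \right)} - 2775 = \left(60 - 49 - 2 \cdot 7^{2}\right) - 2775 = \left(60 - 49 - 98\right) - 2775 = -87 - 2775 = -2862$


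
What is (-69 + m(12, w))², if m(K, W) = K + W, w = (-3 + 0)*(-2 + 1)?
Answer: 2916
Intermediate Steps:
w = 3 (w = -3*(-1) = 3)
(-69 + m(12, w))² = (-69 + (12 + 3))² = (-69 + 15)² = (-54)² = 2916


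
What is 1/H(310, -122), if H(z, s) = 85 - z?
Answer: -1/225 ≈ -0.0044444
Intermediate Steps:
1/H(310, -122) = 1/(85 - 1*310) = 1/(85 - 310) = 1/(-225) = -1/225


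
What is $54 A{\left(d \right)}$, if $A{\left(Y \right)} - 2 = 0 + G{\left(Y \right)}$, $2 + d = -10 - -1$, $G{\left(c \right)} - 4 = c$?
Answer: $-270$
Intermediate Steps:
$G{\left(c \right)} = 4 + c$
$d = -11$ ($d = -2 - 9 = -11$)
$A{\left(Y \right)} = 6 + Y$ ($A{\left(Y \right)} = 2 + \left(0 + \left(4 + Y\right)\right) = 2 + \left(4 + Y\right) = 6 + Y$)
$54 A{\left(d \right)} = 54 \left(6 - 11\right) = 54 \left(-5\right) = -270$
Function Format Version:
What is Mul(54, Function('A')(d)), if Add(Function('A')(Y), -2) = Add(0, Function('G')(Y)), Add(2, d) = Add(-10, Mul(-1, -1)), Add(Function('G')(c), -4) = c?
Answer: -270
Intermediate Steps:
Function('G')(c) = Add(4, c)
d = -11 (d = Add(-2, Add(-10, Mul(-1, -1))) = Add(-2, Add(-10, 1)) = Add(-2, -9) = -11)
Function('A')(Y) = Add(6, Y) (Function('A')(Y) = Add(2, Add(0, Add(4, Y))) = Add(2, Add(4, Y)) = Add(6, Y))
Mul(54, Function('A')(d)) = Mul(54, Add(6, -11)) = Mul(54, -5) = -270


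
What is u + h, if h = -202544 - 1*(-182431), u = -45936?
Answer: -66049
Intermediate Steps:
h = -20113 (h = -202544 + 182431 = -20113)
u + h = -45936 - 20113 = -66049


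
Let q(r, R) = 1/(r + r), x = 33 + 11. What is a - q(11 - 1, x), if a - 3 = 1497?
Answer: 29999/20 ≈ 1499.9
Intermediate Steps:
a = 1500 (a = 3 + 1497 = 1500)
x = 44
q(r, R) = 1/(2*r)
a - q(11 - 1, x) = 1500 - 1/(2*(11 - 1)) = 1500 - 1/(2*10) = 1500 - 1*1/20 = 1500 - 1/20 = 29999/20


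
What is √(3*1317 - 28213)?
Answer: I*√24262 ≈ 155.76*I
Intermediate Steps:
√(3*1317 - 28213) = √(3951 - 28213) = √(-24262) = I*√24262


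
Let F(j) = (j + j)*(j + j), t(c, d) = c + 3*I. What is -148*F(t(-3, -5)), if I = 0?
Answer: -5328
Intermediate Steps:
t(c, d) = c (t(c, d) = c + 3*0 = c + 0 = c)
F(j) = 4*j² (F(j) = (2*j)*(2*j) = 4*j²)
-148*F(t(-3, -5)) = -592*(-3)² = -592*9 = -148*36 = -5328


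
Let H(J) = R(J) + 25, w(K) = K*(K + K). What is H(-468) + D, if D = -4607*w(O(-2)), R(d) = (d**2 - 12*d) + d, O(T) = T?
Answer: 187341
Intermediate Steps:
R(d) = d**2 - 11*d
w(K) = 2*K**2 (w(K) = K*(2*K) = 2*K**2)
H(J) = 25 + J*(-11 + J) (H(J) = J*(-11 + J) + 25 = 25 + J*(-11 + J))
D = -36856 (D = -9214*(-2)**2 = -9214*4 = -4607*8 = -36856)
H(-468) + D = (25 - 468*(-11 - 468)) - 36856 = (25 - 468*(-479)) - 36856 = (25 + 224172) - 36856 = 224197 - 36856 = 187341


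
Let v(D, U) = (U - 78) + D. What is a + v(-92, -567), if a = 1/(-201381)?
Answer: -148417798/201381 ≈ -737.00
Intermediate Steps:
v(D, U) = -78 + D + U (v(D, U) = (-78 + U) + D = -78 + D + U)
a = -1/201381 ≈ -4.9657e-6
a + v(-92, -567) = -1/201381 + (-78 - 92 - 567) = -1/201381 - 737 = -148417798/201381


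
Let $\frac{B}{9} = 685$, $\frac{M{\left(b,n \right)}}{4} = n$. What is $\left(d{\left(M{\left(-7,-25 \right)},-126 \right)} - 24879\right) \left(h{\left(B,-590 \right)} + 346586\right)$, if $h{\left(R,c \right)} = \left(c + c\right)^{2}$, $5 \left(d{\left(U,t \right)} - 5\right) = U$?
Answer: $-43290317484$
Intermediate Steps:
$M{\left(b,n \right)} = 4 n$
$B = 6165$ ($B = 9 \cdot 685 = 6165$)
$d{\left(U,t \right)} = 5 + \frac{U}{5}$
$h{\left(R,c \right)} = 4 c^{2}$ ($h{\left(R,c \right)} = \left(2 c\right)^{2} = 4 c^{2}$)
$\left(d{\left(M{\left(-7,-25 \right)},-126 \right)} - 24879\right) \left(h{\left(B,-590 \right)} + 346586\right) = \left(\left(5 + \frac{4 \left(-25\right)}{5}\right) - 24879\right) \left(4 \left(-590\right)^{2} + 346586\right) = \left(\left(5 + \frac{1}{5} \left(-100\right)\right) - 24879\right) \left(4 \cdot 348100 + 346586\right) = \left(\left(5 - 20\right) - 24879\right) \left(1392400 + 346586\right) = \left(-15 - 24879\right) 1738986 = \left(-24894\right) 1738986 = -43290317484$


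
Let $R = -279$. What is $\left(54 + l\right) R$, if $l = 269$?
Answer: $-90117$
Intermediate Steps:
$\left(54 + l\right) R = \left(54 + 269\right) \left(-279\right) = 323 \left(-279\right) = -90117$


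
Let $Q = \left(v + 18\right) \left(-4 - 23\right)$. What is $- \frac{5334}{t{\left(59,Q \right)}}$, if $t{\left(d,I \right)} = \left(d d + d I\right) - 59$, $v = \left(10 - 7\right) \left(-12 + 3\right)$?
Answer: $- \frac{762}{2537} \approx -0.30035$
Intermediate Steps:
$v = -27$ ($v = 3 \left(-9\right) = -27$)
$Q = 243$ ($Q = \left(-27 + 18\right) \left(-4 - 23\right) = \left(-9\right) \left(-27\right) = 243$)
$t{\left(d,I \right)} = -59 + d^{2} + I d$ ($t{\left(d,I \right)} = \left(d^{2} + I d\right) - 59 = -59 + d^{2} + I d$)
$- \frac{5334}{t{\left(59,Q \right)}} = - \frac{5334}{-59 + 59^{2} + 243 \cdot 59} = - \frac{5334}{-59 + 3481 + 14337} = - \frac{5334}{17759} = \left(-5334\right) \frac{1}{17759} = - \frac{762}{2537}$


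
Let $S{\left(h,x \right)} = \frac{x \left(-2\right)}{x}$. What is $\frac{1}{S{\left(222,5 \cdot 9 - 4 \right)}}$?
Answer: $- \frac{1}{2} \approx -0.5$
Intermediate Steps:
$S{\left(h,x \right)} = -2$ ($S{\left(h,x \right)} = \frac{\left(-2\right) x}{x} = -2$)
$\frac{1}{S{\left(222,5 \cdot 9 - 4 \right)}} = \frac{1}{-2} = - \frac{1}{2}$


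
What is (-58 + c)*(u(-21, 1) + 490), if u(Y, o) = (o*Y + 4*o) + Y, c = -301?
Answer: -162268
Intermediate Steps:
u(Y, o) = Y + 4*o + Y*o (u(Y, o) = (Y*o + 4*o) + Y = (4*o + Y*o) + Y = Y + 4*o + Y*o)
(-58 + c)*(u(-21, 1) + 490) = (-58 - 301)*((-21 + 4*1 - 21*1) + 490) = -359*((-21 + 4 - 21) + 490) = -359*(-38 + 490) = -359*452 = -162268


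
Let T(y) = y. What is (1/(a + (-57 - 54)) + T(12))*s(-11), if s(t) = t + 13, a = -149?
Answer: 3119/130 ≈ 23.992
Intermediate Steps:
s(t) = 13 + t
(1/(a + (-57 - 54)) + T(12))*s(-11) = (1/(-149 + (-57 - 54)) + 12)*(13 - 11) = (1/(-149 - 111) + 12)*2 = (1/(-260) + 12)*2 = (-1/260 + 12)*2 = (3119/260)*2 = 3119/130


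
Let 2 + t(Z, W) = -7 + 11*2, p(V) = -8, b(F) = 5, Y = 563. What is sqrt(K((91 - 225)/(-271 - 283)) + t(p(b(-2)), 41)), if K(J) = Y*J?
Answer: sqrt(11446194)/277 ≈ 12.214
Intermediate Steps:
K(J) = 563*J
t(Z, W) = 13 (t(Z, W) = -2 + (-7 + 11*2) = -2 + (-7 + 22) = -2 + 15 = 13)
sqrt(K((91 - 225)/(-271 - 283)) + t(p(b(-2)), 41)) = sqrt(563*((91 - 225)/(-271 - 283)) + 13) = sqrt(563*(-134/(-554)) + 13) = sqrt(563*(-134*(-1/554)) + 13) = sqrt(563*(67/277) + 13) = sqrt(37721/277 + 13) = sqrt(41322/277) = sqrt(11446194)/277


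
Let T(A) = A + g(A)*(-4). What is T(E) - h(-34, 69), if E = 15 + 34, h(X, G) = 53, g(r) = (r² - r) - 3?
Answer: -9400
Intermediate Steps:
g(r) = -3 + r² - r
E = 49
T(A) = 12 - 4*A² + 5*A (T(A) = A + (-3 + A² - A)*(-4) = A + (12 - 4*A² + 4*A) = 12 - 4*A² + 5*A)
T(E) - h(-34, 69) = (12 - 4*49² + 5*49) - 1*53 = (12 - 4*2401 + 245) - 53 = (12 - 9604 + 245) - 53 = -9347 - 53 = -9400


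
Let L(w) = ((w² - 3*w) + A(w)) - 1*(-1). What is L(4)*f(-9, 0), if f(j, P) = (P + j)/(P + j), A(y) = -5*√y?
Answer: -5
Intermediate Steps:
f(j, P) = 1
L(w) = 1 + w² - 5*√w - 3*w (L(w) = ((w² - 3*w) - 5*√w) - 1*(-1) = (w² - 5*√w - 3*w) + 1 = 1 + w² - 5*√w - 3*w)
L(4)*f(-9, 0) = (1 + 4² - 5*√4 - 3*4)*1 = (1 + 16 - 5*2 - 12)*1 = (1 + 16 - 10 - 12)*1 = -5*1 = -5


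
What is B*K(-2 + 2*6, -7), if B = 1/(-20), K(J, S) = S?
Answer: 7/20 ≈ 0.35000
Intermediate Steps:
B = -1/20 ≈ -0.050000
B*K(-2 + 2*6, -7) = -1/20*(-7) = 7/20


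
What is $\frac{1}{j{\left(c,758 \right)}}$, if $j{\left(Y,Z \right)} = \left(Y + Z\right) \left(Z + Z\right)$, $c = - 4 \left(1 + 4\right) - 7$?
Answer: $\frac{1}{1108196} \approx 9.0237 \cdot 10^{-7}$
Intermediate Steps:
$c = -27$ ($c = \left(-4\right) 5 - 7 = -20 - 7 = -27$)
$j{\left(Y,Z \right)} = 2 Z \left(Y + Z\right)$ ($j{\left(Y,Z \right)} = \left(Y + Z\right) 2 Z = 2 Z \left(Y + Z\right)$)
$\frac{1}{j{\left(c,758 \right)}} = \frac{1}{2 \cdot 758 \left(-27 + 758\right)} = \frac{1}{2 \cdot 758 \cdot 731} = \frac{1}{1108196}$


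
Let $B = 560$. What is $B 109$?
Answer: $61040$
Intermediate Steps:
$B 109 = 560 \cdot 109 = 61040$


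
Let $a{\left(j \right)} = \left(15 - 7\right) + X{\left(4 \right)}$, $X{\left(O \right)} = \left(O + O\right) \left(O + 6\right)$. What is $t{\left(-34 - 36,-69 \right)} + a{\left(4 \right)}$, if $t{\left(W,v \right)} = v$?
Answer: $19$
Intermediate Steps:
$X{\left(O \right)} = 2 O \left(6 + O\right)$
$a{\left(j \right)} = 88$ ($a{\left(j \right)} = \left(15 - 7\right) + 2 \cdot 4 \left(6 + 4\right) = 8 + 2 \cdot 4 \cdot 10 = 8 + 80 = 88$)
$t{\left(-34 - 36,-69 \right)} + a{\left(4 \right)} = -69 + 88 = 19$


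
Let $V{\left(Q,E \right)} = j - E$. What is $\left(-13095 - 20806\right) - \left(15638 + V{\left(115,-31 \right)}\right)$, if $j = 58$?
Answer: $-49628$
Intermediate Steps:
$V{\left(Q,E \right)} = 58 - E$
$\left(-13095 - 20806\right) - \left(15638 + V{\left(115,-31 \right)}\right) = \left(-13095 - 20806\right) - \left(15696 + 31\right) = -33901 - 15727 = -49628$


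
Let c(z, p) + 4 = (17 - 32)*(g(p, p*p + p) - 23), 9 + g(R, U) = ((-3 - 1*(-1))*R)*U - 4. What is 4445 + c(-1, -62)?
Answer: -7029539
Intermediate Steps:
g(R, U) = -13 - 2*R*U (g(R, U) = -9 + (((-3 - 1*(-1))*R)*U - 4) = -9 + (((-3 + 1)*R)*U - 4) = -9 + ((-2*R)*U - 4) = -9 + (-2*R*U - 4) = -9 + (-4 - 2*R*U) = -13 - 2*R*U)
c(z, p) = 536 + 30*p*(p + p²) (c(z, p) = -4 + (17 - 32)*((-13 - 2*p*(p*p + p)) - 23) = -4 - 15*((-13 - 2*p*(p² + p)) - 23) = -4 - 15*((-13 - 2*p*(p + p²)) - 23) = -4 - 15*(-36 - 2*p*(p + p²)) = -4 + (540 + 30*p*(p + p²)) = 536 + 30*p*(p + p²))
4445 + c(-1, -62) = 4445 + (536 + 30*(-62)²*(1 - 62)) = 4445 + (536 + 30*3844*(-61)) = 4445 + (536 - 7034520) = 4445 - 7033984 = -7029539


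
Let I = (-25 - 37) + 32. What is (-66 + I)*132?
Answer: -12672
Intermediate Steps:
I = -30 (I = -62 + 32 = -30)
(-66 + I)*132 = (-66 - 30)*132 = -96*132 = -12672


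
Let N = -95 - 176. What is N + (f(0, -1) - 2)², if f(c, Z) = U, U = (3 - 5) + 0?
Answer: -255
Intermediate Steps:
U = -2 (U = -2 + 0 = -2)
N = -271
f(c, Z) = -2
N + (f(0, -1) - 2)² = -271 + (-2 - 2)² = -271 + (-4)² = -271 + 16 = -255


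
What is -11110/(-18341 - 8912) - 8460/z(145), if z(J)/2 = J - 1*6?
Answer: -113735900/3788167 ≈ -30.024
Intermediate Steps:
z(J) = -12 + 2*J (z(J) = 2*(J - 1*6) = 2*(J - 6) = 2*(-6 + J) = -12 + 2*J)
-11110/(-18341 - 8912) - 8460/z(145) = -11110/(-18341 - 8912) - 8460/(-12 + 2*145) = -11110/(-27253) - 8460/(-12 + 290) = -11110*(-1/27253) - 8460/278 = 11110/27253 - 8460*1/278 = 11110/27253 - 4230/139 = -113735900/3788167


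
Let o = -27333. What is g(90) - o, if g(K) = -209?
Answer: 27124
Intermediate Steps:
g(90) - o = -209 - 1*(-27333) = -209 + 27333 = 27124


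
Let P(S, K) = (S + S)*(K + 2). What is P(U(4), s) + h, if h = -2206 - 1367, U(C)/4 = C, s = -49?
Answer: -5077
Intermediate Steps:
U(C) = 4*C
P(S, K) = 2*S*(2 + K) (P(S, K) = (2*S)*(2 + K) = 2*S*(2 + K))
h = -3573
P(U(4), s) + h = 2*(4*4)*(2 - 49) - 3573 = 2*16*(-47) - 3573 = -1504 - 3573 = -5077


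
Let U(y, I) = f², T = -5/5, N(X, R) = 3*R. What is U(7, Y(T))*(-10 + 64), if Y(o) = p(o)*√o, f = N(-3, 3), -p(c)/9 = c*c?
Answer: 4374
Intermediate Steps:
p(c) = -9*c² (p(c) = -9*c*c = -9*c²)
T = -1 (T = -5*⅕ = -1)
f = 9 (f = 3*3 = 9)
Y(o) = -9*o^(5/2) (Y(o) = (-9*o²)*√o = -9*o^(5/2))
U(y, I) = 81 (U(y, I) = 9² = 81)
U(7, Y(T))*(-10 + 64) = 81*(-10 + 64) = 81*54 = 4374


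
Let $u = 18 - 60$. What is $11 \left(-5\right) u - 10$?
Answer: $2300$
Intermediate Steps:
$u = -42$
$11 \left(-5\right) u - 10 = 11 \left(-5\right) \left(-42\right) - 10 = \left(-55\right) \left(-42\right) - 10 = 2310 - 10 = 2300$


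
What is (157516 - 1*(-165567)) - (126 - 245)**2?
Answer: 308922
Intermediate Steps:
(157516 - 1*(-165567)) - (126 - 245)**2 = (157516 + 165567) - 1*(-119)**2 = 323083 - 1*14161 = 323083 - 14161 = 308922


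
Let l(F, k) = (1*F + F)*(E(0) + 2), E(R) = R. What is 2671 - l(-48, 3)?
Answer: 2863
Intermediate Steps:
l(F, k) = 4*F (l(F, k) = (1*F + F)*(0 + 2) = (F + F)*2 = (2*F)*2 = 4*F)
2671 - l(-48, 3) = 2671 - 4*(-48) = 2671 - 1*(-192) = 2671 + 192 = 2863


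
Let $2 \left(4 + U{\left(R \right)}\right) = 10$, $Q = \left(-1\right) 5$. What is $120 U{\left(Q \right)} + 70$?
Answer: $190$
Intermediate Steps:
$Q = -5$
$U{\left(R \right)} = 1$ ($U{\left(R \right)} = -4 + \frac{1}{2} \cdot 10 = -4 + 5 = 1$)
$120 U{\left(Q \right)} + 70 = 120 \cdot 1 + 70 = 120 + 70 = 190$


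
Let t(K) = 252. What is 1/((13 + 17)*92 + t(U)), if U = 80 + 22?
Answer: 1/3012 ≈ 0.00033201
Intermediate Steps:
U = 102
1/((13 + 17)*92 + t(U)) = 1/((13 + 17)*92 + 252) = 1/(30*92 + 252) = 1/(2760 + 252) = 1/3012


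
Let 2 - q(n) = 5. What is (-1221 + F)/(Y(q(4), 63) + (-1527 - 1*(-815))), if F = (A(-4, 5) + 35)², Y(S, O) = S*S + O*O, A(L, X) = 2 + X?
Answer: 543/3266 ≈ 0.16626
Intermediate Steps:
q(n) = -3 (q(n) = 2 - 1*5 = 2 - 5 = -3)
Y(S, O) = O² + S² (Y(S, O) = S² + O² = O² + S²)
F = 1764 (F = ((2 + 5) + 35)² = (7 + 35)² = 42² = 1764)
(-1221 + F)/(Y(q(4), 63) + (-1527 - 1*(-815))) = (-1221 + 1764)/((63² + (-3)²) + (-1527 - 1*(-815))) = 543/((3969 + 9) + (-1527 + 815)) = 543/(3978 - 712) = 543/3266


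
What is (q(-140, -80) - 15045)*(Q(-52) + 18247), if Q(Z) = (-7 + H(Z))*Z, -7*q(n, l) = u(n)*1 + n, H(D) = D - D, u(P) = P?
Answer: -279258055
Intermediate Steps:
H(D) = 0
q(n, l) = -2*n/7 (q(n, l) = -(n*1 + n)/7 = -(n + n)/7 = -2*n/7)
Q(Z) = -7*Z (Q(Z) = (-7 + 0)*Z = -7*Z)
(q(-140, -80) - 15045)*(Q(-52) + 18247) = (-2/7*(-140) - 15045)*(-7*(-52) + 18247) = (40 - 15045)*(364 + 18247) = -15005*18611 = -279258055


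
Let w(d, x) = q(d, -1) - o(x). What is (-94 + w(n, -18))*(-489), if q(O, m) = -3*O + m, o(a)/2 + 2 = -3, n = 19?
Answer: 69438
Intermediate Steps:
o(a) = -10 (o(a) = -4 + 2*(-3) = -4 - 6 = -10)
q(O, m) = m - 3*O
w(d, x) = 9 - 3*d (w(d, x) = (-1 - 3*d) - 1*(-10) = (-1 - 3*d) + 10 = 9 - 3*d)
(-94 + w(n, -18))*(-489) = (-94 + (9 - 3*19))*(-489) = (-94 + (9 - 57))*(-489) = (-94 - 48)*(-489) = -142*(-489) = 69438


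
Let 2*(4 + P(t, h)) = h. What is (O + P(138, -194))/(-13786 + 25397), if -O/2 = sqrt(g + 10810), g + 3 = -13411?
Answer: -101/11611 - 4*I*sqrt(651)/11611 ≈ -0.0086986 - 0.0087898*I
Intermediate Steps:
g = -13414 (g = -3 - 13411 = -13414)
P(t, h) = -4 + h/2
O = -4*I*sqrt(651) (O = -2*sqrt(-13414 + 10810) = -4*I*sqrt(651) ≈ -102.06*I)
(O + P(138, -194))/(-13786 + 25397) = (-4*I*sqrt(651) + (-4 + (1/2)*(-194)))/(-13786 + 25397) = (-4*I*sqrt(651) + (-4 - 97))/11611 = (-4*I*sqrt(651) - 101)*(1/11611) = (-101 - 4*I*sqrt(651))*(1/11611) = -101/11611 - 4*I*sqrt(651)/11611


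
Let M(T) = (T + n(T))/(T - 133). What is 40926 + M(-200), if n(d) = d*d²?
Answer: 21628558/333 ≈ 64951.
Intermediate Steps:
n(d) = d³
M(T) = (T + T³)/(-133 + T) (M(T) = (T + T³)/(T - 133) = (T + T³)/(-133 + T))
40926 + M(-200) = 40926 + (-200 + (-200)³)/(-133 - 200) = 40926 + (-200 - 8000000)/(-333) = 40926 - 1/333*(-8000200) = 40926 + 8000200/333 = 21628558/333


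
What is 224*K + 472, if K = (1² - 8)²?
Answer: 11448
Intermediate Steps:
K = 49 (K = (1 - 8)² = (-7)² = 49)
224*K + 472 = 224*49 + 472 = 10976 + 472 = 11448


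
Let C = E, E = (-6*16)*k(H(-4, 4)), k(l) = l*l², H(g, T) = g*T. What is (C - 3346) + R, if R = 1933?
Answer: 391803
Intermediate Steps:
H(g, T) = T*g
k(l) = l³
E = 393216 (E = (-6*16)*(4*(-4))³ = -96*(-16)³ = -96*(-4096) = 393216)
C = 393216
(C - 3346) + R = (393216 - 3346) + 1933 = 389870 + 1933 = 391803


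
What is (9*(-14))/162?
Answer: -7/9 ≈ -0.77778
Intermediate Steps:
(9*(-14))/162 = (1/162)*(-126) = -7/9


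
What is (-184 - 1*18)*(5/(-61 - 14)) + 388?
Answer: 6022/15 ≈ 401.47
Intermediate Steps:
(-184 - 1*18)*(5/(-61 - 14)) + 388 = (-184 - 18)*(5/(-75)) + 388 = -1010*(-1)/75 + 388 = -202*(-1/15) + 388 = 202/15 + 388 = 6022/15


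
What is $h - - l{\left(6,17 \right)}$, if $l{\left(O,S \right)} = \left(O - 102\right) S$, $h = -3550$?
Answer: $-5182$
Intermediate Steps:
$l{\left(O,S \right)} = S \left(-102 + O\right)$ ($l{\left(O,S \right)} = \left(O - 102\right) S = \left(-102 + O\right) S = S \left(-102 + O\right)$)
$h - - l{\left(6,17 \right)} = -3550 - - 17 \left(-102 + 6\right) = -3550 - - 17 \left(-96\right) = -3550 - \left(-1\right) \left(-1632\right) = -3550 - 1632 = -5182$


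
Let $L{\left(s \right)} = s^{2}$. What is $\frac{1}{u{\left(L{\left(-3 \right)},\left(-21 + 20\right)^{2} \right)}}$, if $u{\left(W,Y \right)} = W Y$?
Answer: $\frac{1}{9} \approx 0.11111$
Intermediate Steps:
$\frac{1}{u{\left(L{\left(-3 \right)},\left(-21 + 20\right)^{2} \right)}} = \frac{1}{\left(-3\right)^{2} \left(-21 + 20\right)^{2}} = \frac{1}{9 \left(-1\right)^{2}} = \frac{1}{9 \cdot 1} = \frac{1}{9}$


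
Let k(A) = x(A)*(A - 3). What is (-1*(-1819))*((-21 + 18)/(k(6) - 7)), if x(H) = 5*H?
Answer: -5457/83 ≈ -65.747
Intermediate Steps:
k(A) = 5*A*(-3 + A) (k(A) = (5*A)*(A - 3) = (5*A)*(-3 + A) = 5*A*(-3 + A))
(-1*(-1819))*((-21 + 18)/(k(6) - 7)) = (-1*(-1819))*((-21 + 18)/(5*6*(-3 + 6) - 7)) = 1819*(-3/(5*6*3 - 7)) = 1819*(-3/(90 - 7)) = 1819*(-3/83) = -5457/83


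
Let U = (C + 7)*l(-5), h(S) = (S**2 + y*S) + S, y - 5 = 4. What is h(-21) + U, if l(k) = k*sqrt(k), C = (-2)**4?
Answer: 231 - 115*I*sqrt(5) ≈ 231.0 - 257.15*I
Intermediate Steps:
y = 9 (y = 5 + 4 = 9)
h(S) = S**2 + 10*S (h(S) = (S**2 + 9*S) + S = S**2 + 10*S)
C = 16
l(k) = k**(3/2)
U = -115*I*sqrt(5) (U = (16 + 7)*(-5)**(3/2) = 23*(-5*I*sqrt(5)) = -115*I*sqrt(5) ≈ -257.15*I)
h(-21) + U = -21*(10 - 21) - 115*I*sqrt(5) = -21*(-11) - 115*I*sqrt(5) = 231 - 115*I*sqrt(5)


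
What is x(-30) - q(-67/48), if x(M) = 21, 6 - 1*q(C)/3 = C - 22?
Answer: -1075/16 ≈ -67.188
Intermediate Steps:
q(C) = 84 - 3*C (q(C) = 18 - 3*(C - 22) = 18 - 3*(-22 + C) = 18 + (66 - 3*C) = 84 - 3*C)
x(-30) - q(-67/48) = 21 - (84 - (-201)/48) = 21 - (84 - 3*(-67/48)) = 21 - (84 + 67/16) = 21 - 1*1411/16 = 21 - 1411/16 = -1075/16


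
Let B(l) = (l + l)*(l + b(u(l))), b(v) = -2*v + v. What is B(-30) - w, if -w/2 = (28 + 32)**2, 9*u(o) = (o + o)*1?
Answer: 8600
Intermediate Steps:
u(o) = 2*o/9 (u(o) = ((o + o)*1)/9 = ((2*o)*1)/9 = (2*o)/9 = 2*o/9)
b(v) = -v
B(l) = 14*l**2/9 (B(l) = (l + l)*(l - 2*l/9) = (2*l)*(l - 2*l/9) = (2*l)*(7*l/9) = 14*l**2/9)
w = -7200 (w = -2*(28 + 32)**2 = -2*60**2 = -2*3600 = -7200)
B(-30) - w = (14/9)*(-30)**2 - 1*(-7200) = (14/9)*900 + 7200 = 1400 + 7200 = 8600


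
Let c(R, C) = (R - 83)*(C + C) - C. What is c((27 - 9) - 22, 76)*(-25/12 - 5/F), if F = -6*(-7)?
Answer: 87875/3 ≈ 29292.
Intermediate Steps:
c(R, C) = -C + 2*C*(-83 + R) (c(R, C) = (-83 + R)*(2*C) - C = 2*C*(-83 + R) - C = -C + 2*C*(-83 + R))
F = 42
c((27 - 9) - 22, 76)*(-25/12 - 5/F) = (76*(-167 + 2*((27 - 9) - 22)))*(-25/12 - 5/42) = (76*(-167 + 2*(18 - 22)))*(-25*1/12 - 5*1/42) = (76*(-167 + 2*(-4)))*(-25/12 - 5/42) = (76*(-167 - 8))*(-185/84) = (76*(-175))*(-185/84) = -13300*(-185/84) = 87875/3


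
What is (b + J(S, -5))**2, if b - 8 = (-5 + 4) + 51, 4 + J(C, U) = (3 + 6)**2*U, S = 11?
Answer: 123201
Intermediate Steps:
J(C, U) = -4 + 81*U (J(C, U) = -4 + (3 + 6)**2*U = -4 + 9**2*U = -4 + 81*U)
b = 58 (b = 8 + ((-5 + 4) + 51) = 8 + (-1 + 51) = 8 + 50 = 58)
(b + J(S, -5))**2 = (58 + (-4 + 81*(-5)))**2 = (58 + (-4 - 405))**2 = (58 - 409)**2 = (-351)**2 = 123201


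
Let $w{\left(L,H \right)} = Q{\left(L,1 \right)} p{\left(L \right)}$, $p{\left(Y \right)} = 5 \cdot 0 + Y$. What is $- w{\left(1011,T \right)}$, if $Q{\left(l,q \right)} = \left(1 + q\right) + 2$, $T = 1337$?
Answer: $-4044$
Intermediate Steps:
$p{\left(Y \right)} = Y$ ($p{\left(Y \right)} = 0 + Y = Y$)
$Q{\left(l,q \right)} = 3 + q$
$w{\left(L,H \right)} = 4 L$ ($w{\left(L,H \right)} = \left(3 + 1\right) L = 4 L$)
$- w{\left(1011,T \right)} = - 4 \cdot 1011 = \left(-1\right) 4044 = -4044$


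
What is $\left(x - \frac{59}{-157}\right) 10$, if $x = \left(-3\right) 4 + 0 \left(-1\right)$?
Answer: $- \frac{18250}{157} \approx -116.24$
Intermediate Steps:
$x = -12$ ($x = -12 + 0 = -12$)
$\left(x - \frac{59}{-157}\right) 10 = \left(-12 - \frac{59}{-157}\right) 10 = \left(-12 - - \frac{59}{157}\right) 10 = \left(-12 + \frac{59}{157}\right) 10 = \left(- \frac{1825}{157}\right) 10 = - \frac{18250}{157}$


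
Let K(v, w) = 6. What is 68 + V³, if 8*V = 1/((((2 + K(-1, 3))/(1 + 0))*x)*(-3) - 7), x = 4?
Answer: 38044383231/559476224 ≈ 68.000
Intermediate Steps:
V = -1/824 (V = 1/(8*((((2 + 6)/(1 + 0))*4)*(-3) - 7)) = 1/(8*(((8/1)*4)*(-3) - 7)) = 1/(8*(((8*1)*4)*(-3) - 7)) = 1/(8*((8*4)*(-3) - 7)) = 1/(8*(32*(-3) - 7)) = 1/(8*(-96 - 7)) = (⅛)/(-103) = (⅛)*(-1/103) = -1/824 ≈ -0.0012136)
68 + V³ = 68 + (-1/824)³ = 68 - 1/559476224 = 38044383231/559476224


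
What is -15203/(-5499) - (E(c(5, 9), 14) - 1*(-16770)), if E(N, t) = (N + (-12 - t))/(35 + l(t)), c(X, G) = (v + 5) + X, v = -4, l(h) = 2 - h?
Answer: -2120559641/126477 ≈ -16766.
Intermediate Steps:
c(X, G) = 1 + X (c(X, G) = (-4 + 5) + X = 1 + X)
E(N, t) = (-12 + N - t)/(37 - t) (E(N, t) = (N + (-12 - t))/(35 + (2 - t)) = (-12 + N - t)/(37 - t))
-15203/(-5499) - (E(c(5, 9), 14) - 1*(-16770)) = -15203/(-5499) - ((12 + 14 - (1 + 5))/(-37 + 14) - 1*(-16770)) = -15203*(-1/5499) - ((12 + 14 - 1*6)/(-23) + 16770) = 15203/5499 - (-(12 + 14 - 6)/23 + 16770) = 15203/5499 - (-1/23*20 + 16770) = 15203/5499 - (-20/23 + 16770) = 15203/5499 - 1*385690/23 = 15203/5499 - 385690/23 = -2120559641/126477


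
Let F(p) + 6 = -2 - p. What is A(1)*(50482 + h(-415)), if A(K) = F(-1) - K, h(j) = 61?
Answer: -404344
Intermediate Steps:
F(p) = -8 - p (F(p) = -6 + (-2 - p) = -8 - p)
A(K) = -7 - K (A(K) = (-8 - 1*(-1)) - K = (-8 + 1) - K = -7 - K)
A(1)*(50482 + h(-415)) = (-7 - 1*1)*(50482 + 61) = (-7 - 1)*50543 = -8*50543 = -404344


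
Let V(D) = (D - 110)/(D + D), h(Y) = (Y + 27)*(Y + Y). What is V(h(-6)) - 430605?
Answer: -108512279/252 ≈ -4.3060e+5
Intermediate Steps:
h(Y) = 2*Y*(27 + Y) (h(Y) = (27 + Y)*(2*Y) = 2*Y*(27 + Y))
V(D) = (-110 + D)/(2*D) (V(D) = (-110 + D)/((2*D)) = (-110 + D)*(1/(2*D)) = (-110 + D)/(2*D))
V(h(-6)) - 430605 = (-110 + 2*(-6)*(27 - 6))/(2*((2*(-6)*(27 - 6)))) - 430605 = (-110 + 2*(-6)*21)/(2*((2*(-6)*21))) - 430605 = (½)*(-110 - 252)/(-252) - 430605 = (½)*(-1/252)*(-362) - 430605 = 181/252 - 430605 = -108512279/252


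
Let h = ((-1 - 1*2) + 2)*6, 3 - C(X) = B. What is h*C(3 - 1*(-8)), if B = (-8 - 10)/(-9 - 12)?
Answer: -90/7 ≈ -12.857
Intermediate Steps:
B = 6/7 (B = -18/(-21) = -18*(-1/21) = 6/7 ≈ 0.85714)
C(X) = 15/7 (C(X) = 3 - 1*6/7 = 3 - 6/7 = 15/7)
h = -6 (h = ((-1 - 2) + 2)*6 = (-3 + 2)*6 = -1*6 = -6)
h*C(3 - 1*(-8)) = -6*15/7 = -90/7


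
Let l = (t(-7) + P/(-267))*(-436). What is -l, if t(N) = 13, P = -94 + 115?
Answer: 501400/89 ≈ 5633.7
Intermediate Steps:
P = 21
l = -501400/89 (l = (13 + 21/(-267))*(-436) = (13 + 21*(-1/267))*(-436) = (13 - 7/89)*(-436) = (1150/89)*(-436) = -501400/89 ≈ -5633.7)
-l = -1*(-501400/89) = 501400/89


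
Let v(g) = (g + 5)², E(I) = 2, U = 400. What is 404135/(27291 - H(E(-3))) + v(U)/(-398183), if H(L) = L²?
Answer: 156443936530/10865219521 ≈ 14.399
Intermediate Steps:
v(g) = (5 + g)²
404135/(27291 - H(E(-3))) + v(U)/(-398183) = 404135/(27291 - 1*2²) + (5 + 400)²/(-398183) = 404135/(27291 - 1*4) + 405²*(-1/398183) = 404135/(27291 - 4) + 164025*(-1/398183) = 404135/27287 - 164025/398183 = 156443936530/10865219521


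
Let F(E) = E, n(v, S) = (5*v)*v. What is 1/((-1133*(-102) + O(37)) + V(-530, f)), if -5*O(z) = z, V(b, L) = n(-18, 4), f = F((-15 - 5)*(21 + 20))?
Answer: 5/585893 ≈ 8.5340e-6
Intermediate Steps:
n(v, S) = 5*v²
f = -820 (f = (-15 - 5)*(21 + 20) = -20*41 = -820)
V(b, L) = 1620 (V(b, L) = 5*(-18)² = 5*324 = 1620)
O(z) = -z/5
1/((-1133*(-102) + O(37)) + V(-530, f)) = 1/((-1133*(-102) - ⅕*37) + 1620) = 1/((115566 - 37/5) + 1620) = 1/(577793/5 + 1620) = 1/(585893/5) = 5/585893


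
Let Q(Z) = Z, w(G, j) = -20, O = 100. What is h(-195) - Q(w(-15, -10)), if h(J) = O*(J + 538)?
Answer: 34320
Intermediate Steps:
h(J) = 53800 + 100*J (h(J) = 100*(J + 538) = 100*(538 + J) = 53800 + 100*J)
h(-195) - Q(w(-15, -10)) = (53800 + 100*(-195)) - 1*(-20) = (53800 - 19500) + 20 = 34300 + 20 = 34320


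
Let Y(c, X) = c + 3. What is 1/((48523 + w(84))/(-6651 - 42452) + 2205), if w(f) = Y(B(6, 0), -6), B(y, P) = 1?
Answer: 49103/108223588 ≈ 0.00045372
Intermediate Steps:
Y(c, X) = 3 + c
w(f) = 4 (w(f) = 3 + 1 = 4)
1/((48523 + w(84))/(-6651 - 42452) + 2205) = 1/((48523 + 4)/(-6651 - 42452) + 2205) = 1/(48527/(-49103) + 2205) = 1/(48527*(-1/49103) + 2205) = 1/(-48527/49103 + 2205) = 1/(108223588/49103) = 49103/108223588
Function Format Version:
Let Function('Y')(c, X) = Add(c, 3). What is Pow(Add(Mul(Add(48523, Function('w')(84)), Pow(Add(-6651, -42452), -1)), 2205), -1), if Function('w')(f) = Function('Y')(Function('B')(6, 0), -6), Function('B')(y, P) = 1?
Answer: Rational(49103, 108223588) ≈ 0.00045372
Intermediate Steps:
Function('Y')(c, X) = Add(3, c)
Function('w')(f) = 4 (Function('w')(f) = Add(3, 1) = 4)
Pow(Add(Mul(Add(48523, Function('w')(84)), Pow(Add(-6651, -42452), -1)), 2205), -1) = Pow(Add(Mul(Add(48523, 4), Pow(Add(-6651, -42452), -1)), 2205), -1) = Pow(Add(Mul(48527, Pow(-49103, -1)), 2205), -1) = Pow(Add(Mul(48527, Rational(-1, 49103)), 2205), -1) = Pow(Add(Rational(-48527, 49103), 2205), -1) = Pow(Rational(108223588, 49103), -1) = Rational(49103, 108223588)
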